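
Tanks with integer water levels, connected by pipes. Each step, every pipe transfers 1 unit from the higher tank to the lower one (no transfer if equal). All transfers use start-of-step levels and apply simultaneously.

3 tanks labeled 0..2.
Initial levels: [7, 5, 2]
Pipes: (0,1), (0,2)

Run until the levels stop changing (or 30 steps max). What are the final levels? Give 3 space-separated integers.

Answer: 6 4 4

Derivation:
Step 1: flows [0->1,0->2] -> levels [5 6 3]
Step 2: flows [1->0,0->2] -> levels [5 5 4]
Step 3: flows [0=1,0->2] -> levels [4 5 5]
Step 4: flows [1->0,2->0] -> levels [6 4 4]
Step 5: flows [0->1,0->2] -> levels [4 5 5]
  -> period-2 cycle: step 5 state = step 3 state; never stabilizes
  -> state at step 30: (30-3) mod 2 = 1, same as step 4 -> [6 4 4]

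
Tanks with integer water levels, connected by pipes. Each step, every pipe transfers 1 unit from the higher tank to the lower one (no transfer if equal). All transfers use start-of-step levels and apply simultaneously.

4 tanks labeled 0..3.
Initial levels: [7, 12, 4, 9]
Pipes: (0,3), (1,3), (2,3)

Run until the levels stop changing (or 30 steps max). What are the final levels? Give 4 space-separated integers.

Answer: 8 8 8 8

Derivation:
Step 1: flows [3->0,1->3,3->2] -> levels [8 11 5 8]
Step 2: flows [0=3,1->3,3->2] -> levels [8 10 6 8]
Step 3: flows [0=3,1->3,3->2] -> levels [8 9 7 8]
Step 4: flows [0=3,1->3,3->2] -> levels [8 8 8 8]
Step 5: flows [0=3,1=3,2=3] -> levels [8 8 8 8]
  -> stable (no change)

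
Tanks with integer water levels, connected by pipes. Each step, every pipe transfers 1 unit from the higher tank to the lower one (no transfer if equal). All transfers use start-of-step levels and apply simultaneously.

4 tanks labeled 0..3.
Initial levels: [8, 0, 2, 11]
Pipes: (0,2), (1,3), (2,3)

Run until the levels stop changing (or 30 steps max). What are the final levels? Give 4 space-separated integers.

Answer: 6 4 5 6

Derivation:
Step 1: flows [0->2,3->1,3->2] -> levels [7 1 4 9]
Step 2: flows [0->2,3->1,3->2] -> levels [6 2 6 7]
Step 3: flows [0=2,3->1,3->2] -> levels [6 3 7 5]
Step 4: flows [2->0,3->1,2->3] -> levels [7 4 5 5]
Step 5: flows [0->2,3->1,2=3] -> levels [6 5 6 4]
Step 6: flows [0=2,1->3,2->3] -> levels [6 4 5 6]
Step 7: flows [0->2,3->1,3->2] -> levels [5 5 7 4]
Step 8: flows [2->0,1->3,2->3] -> levels [6 4 5 6]
  -> period-2 cycle: step 8 state = step 6 state; never stabilizes
  -> state at step 30: (30-6) mod 2 = 0, same as step 6 -> [6 4 5 6]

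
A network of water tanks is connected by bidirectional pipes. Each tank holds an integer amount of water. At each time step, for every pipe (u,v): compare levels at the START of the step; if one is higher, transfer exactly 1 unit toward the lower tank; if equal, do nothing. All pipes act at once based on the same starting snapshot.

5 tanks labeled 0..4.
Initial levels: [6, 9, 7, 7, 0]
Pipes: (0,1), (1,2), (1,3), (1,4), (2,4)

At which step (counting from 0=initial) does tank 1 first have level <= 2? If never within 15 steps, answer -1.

Step 1: flows [1->0,1->2,1->3,1->4,2->4] -> levels [7 5 7 8 2]
Step 2: flows [0->1,2->1,3->1,1->4,2->4] -> levels [6 7 5 7 4]
Step 3: flows [1->0,1->2,1=3,1->4,2->4] -> levels [7 4 5 7 6]
Step 4: flows [0->1,2->1,3->1,4->1,4->2] -> levels [6 8 5 6 4]
Step 5: flows [1->0,1->2,1->3,1->4,2->4] -> levels [7 4 5 7 6]
  -> period-2 cycle (repeats step 3); tank 1 never drops to <=2
Tank 1 never reaches <=2 within 15 steps

Answer: -1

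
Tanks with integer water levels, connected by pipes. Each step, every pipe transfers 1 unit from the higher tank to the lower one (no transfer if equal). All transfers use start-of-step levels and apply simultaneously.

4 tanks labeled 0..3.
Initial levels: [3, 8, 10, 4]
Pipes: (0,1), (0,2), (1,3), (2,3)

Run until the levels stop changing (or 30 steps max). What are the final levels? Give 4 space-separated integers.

Answer: 7 5 6 7

Derivation:
Step 1: flows [1->0,2->0,1->3,2->3] -> levels [5 6 8 6]
Step 2: flows [1->0,2->0,1=3,2->3] -> levels [7 5 6 7]
Step 3: flows [0->1,0->2,3->1,3->2] -> levels [5 7 8 5]
Step 4: flows [1->0,2->0,1->3,2->3] -> levels [7 5 6 7]
  -> period-2 cycle: step 4 state = step 2 state; never stabilizes
  -> state at step 30: (30-2) mod 2 = 0, same as step 2 -> [7 5 6 7]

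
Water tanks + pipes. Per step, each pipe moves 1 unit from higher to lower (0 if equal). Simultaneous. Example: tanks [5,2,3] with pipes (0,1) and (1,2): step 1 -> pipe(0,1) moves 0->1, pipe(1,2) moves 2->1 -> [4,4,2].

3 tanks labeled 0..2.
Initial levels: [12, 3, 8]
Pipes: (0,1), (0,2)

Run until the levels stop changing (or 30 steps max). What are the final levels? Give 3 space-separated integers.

Answer: 9 7 7

Derivation:
Step 1: flows [0->1,0->2] -> levels [10 4 9]
Step 2: flows [0->1,0->2] -> levels [8 5 10]
Step 3: flows [0->1,2->0] -> levels [8 6 9]
Step 4: flows [0->1,2->0] -> levels [8 7 8]
Step 5: flows [0->1,0=2] -> levels [7 8 8]
Step 6: flows [1->0,2->0] -> levels [9 7 7]
Step 7: flows [0->1,0->2] -> levels [7 8 8]
  -> period-2 cycle: step 7 state = step 5 state; never stabilizes
  -> state at step 30: (30-5) mod 2 = 1, same as step 6 -> [9 7 7]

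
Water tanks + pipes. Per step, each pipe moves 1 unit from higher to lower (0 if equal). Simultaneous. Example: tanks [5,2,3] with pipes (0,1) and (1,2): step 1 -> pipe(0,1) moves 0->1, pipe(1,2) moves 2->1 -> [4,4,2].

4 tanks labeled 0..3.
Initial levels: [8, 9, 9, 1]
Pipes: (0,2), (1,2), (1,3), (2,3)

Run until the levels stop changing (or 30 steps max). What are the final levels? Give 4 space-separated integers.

Step 1: flows [2->0,1=2,1->3,2->3] -> levels [9 8 7 3]
Step 2: flows [0->2,1->2,1->3,2->3] -> levels [8 6 8 5]
Step 3: flows [0=2,2->1,1->3,2->3] -> levels [8 6 6 7]
Step 4: flows [0->2,1=2,3->1,3->2] -> levels [7 7 8 5]
Step 5: flows [2->0,2->1,1->3,2->3] -> levels [8 7 5 7]
Step 6: flows [0->2,1->2,1=3,3->2] -> levels [7 6 8 6]
Step 7: flows [2->0,2->1,1=3,2->3] -> levels [8 7 5 7]
  -> period-2 cycle: step 7 state = step 5 state; never stabilizes
  -> state at step 30: (30-5) mod 2 = 1, same as step 6 -> [7 6 8 6]

Answer: 7 6 8 6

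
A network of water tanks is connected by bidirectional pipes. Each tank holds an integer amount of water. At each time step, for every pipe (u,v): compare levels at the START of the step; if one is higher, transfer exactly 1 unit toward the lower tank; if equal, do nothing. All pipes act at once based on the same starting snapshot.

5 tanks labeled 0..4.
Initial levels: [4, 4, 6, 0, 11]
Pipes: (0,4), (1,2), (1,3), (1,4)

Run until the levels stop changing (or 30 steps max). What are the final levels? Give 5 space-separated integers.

Step 1: flows [4->0,2->1,1->3,4->1] -> levels [5 5 5 1 9]
Step 2: flows [4->0,1=2,1->3,4->1] -> levels [6 5 5 2 7]
Step 3: flows [4->0,1=2,1->3,4->1] -> levels [7 5 5 3 5]
Step 4: flows [0->4,1=2,1->3,1=4] -> levels [6 4 5 4 6]
Step 5: flows [0=4,2->1,1=3,4->1] -> levels [6 6 4 4 5]
Step 6: flows [0->4,1->2,1->3,1->4] -> levels [5 3 5 5 7]
Step 7: flows [4->0,2->1,3->1,4->1] -> levels [6 6 4 4 5]
  -> period-2 cycle: step 7 state = step 5 state; never stabilizes
  -> state at step 30: (30-5) mod 2 = 1, same as step 6 -> [5 3 5 5 7]

Answer: 5 3 5 5 7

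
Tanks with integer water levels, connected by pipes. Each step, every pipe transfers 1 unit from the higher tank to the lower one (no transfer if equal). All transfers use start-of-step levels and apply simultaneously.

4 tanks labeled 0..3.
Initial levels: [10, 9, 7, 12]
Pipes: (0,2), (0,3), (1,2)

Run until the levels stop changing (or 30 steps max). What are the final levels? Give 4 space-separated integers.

Answer: 11 10 8 9

Derivation:
Step 1: flows [0->2,3->0,1->2] -> levels [10 8 9 11]
Step 2: flows [0->2,3->0,2->1] -> levels [10 9 9 10]
Step 3: flows [0->2,0=3,1=2] -> levels [9 9 10 10]
Step 4: flows [2->0,3->0,2->1] -> levels [11 10 8 9]
Step 5: flows [0->2,0->3,1->2] -> levels [9 9 10 10]
  -> period-2 cycle: step 5 state = step 3 state; never stabilizes
  -> state at step 30: (30-3) mod 2 = 1, same as step 4 -> [11 10 8 9]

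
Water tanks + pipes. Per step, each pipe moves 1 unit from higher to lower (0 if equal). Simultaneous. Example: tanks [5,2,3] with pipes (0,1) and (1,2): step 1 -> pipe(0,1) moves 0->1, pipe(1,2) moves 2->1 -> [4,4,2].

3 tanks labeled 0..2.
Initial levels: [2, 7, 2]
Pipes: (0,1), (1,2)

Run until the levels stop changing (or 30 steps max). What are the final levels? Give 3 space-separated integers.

Step 1: flows [1->0,1->2] -> levels [3 5 3]
Step 2: flows [1->0,1->2] -> levels [4 3 4]
Step 3: flows [0->1,2->1] -> levels [3 5 3]
  -> period-2 cycle: step 3 state = step 1 state; never stabilizes
  -> state at step 30: (30-1) mod 2 = 1, same as step 2 -> [4 3 4]

Answer: 4 3 4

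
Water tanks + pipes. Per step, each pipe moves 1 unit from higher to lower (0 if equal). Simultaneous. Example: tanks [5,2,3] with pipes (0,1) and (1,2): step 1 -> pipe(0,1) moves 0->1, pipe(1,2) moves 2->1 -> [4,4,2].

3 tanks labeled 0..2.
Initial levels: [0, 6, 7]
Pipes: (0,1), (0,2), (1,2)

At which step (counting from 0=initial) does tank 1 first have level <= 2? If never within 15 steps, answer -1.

Answer: -1

Derivation:
Step 1: flows [1->0,2->0,2->1] -> levels [2 6 5]
Step 2: flows [1->0,2->0,1->2] -> levels [4 4 5]
Step 3: flows [0=1,2->0,2->1] -> levels [5 5 3]
Step 4: flows [0=1,0->2,1->2] -> levels [4 4 5]
  -> period-2 cycle (repeats step 2); tank 1 never drops to <=2
Tank 1 never reaches <=2 within 15 steps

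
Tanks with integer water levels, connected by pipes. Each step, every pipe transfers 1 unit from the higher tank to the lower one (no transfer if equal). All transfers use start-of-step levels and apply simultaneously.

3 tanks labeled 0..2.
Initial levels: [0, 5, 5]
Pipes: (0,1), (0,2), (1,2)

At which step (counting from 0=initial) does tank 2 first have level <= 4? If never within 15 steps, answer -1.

Answer: 1

Derivation:
Step 1: flows [1->0,2->0,1=2] -> levels [2 4 4]
Tank 2 first reaches <=4 at step 1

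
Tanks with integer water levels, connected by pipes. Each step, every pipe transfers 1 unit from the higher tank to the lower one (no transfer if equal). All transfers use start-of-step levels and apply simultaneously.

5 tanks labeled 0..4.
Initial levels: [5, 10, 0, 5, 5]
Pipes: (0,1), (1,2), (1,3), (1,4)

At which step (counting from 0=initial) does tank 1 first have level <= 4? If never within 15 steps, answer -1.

Answer: 4

Derivation:
Step 1: flows [1->0,1->2,1->3,1->4] -> levels [6 6 1 6 6]
Step 2: flows [0=1,1->2,1=3,1=4] -> levels [6 5 2 6 6]
Step 3: flows [0->1,1->2,3->1,4->1] -> levels [5 7 3 5 5]
Step 4: flows [1->0,1->2,1->3,1->4] -> levels [6 3 4 6 6]
Tank 1 first reaches <=4 at step 4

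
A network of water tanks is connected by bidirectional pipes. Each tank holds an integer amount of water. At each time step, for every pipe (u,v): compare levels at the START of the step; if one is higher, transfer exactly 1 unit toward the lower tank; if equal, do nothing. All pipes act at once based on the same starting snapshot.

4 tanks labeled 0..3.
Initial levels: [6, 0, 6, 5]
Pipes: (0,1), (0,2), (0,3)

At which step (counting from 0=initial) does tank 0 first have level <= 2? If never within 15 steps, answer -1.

Answer: 5

Derivation:
Step 1: flows [0->1,0=2,0->3] -> levels [4 1 6 6]
Step 2: flows [0->1,2->0,3->0] -> levels [5 2 5 5]
Step 3: flows [0->1,0=2,0=3] -> levels [4 3 5 5]
Step 4: flows [0->1,2->0,3->0] -> levels [5 4 4 4]
Step 5: flows [0->1,0->2,0->3] -> levels [2 5 5 5]
Tank 0 first reaches <=2 at step 5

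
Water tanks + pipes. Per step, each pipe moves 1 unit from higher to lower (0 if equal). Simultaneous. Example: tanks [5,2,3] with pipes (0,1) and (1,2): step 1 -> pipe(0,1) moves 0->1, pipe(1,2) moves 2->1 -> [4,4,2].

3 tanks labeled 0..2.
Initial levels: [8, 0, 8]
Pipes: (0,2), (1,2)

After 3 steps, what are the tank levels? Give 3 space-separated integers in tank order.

Step 1: flows [0=2,2->1] -> levels [8 1 7]
Step 2: flows [0->2,2->1] -> levels [7 2 7]
Step 3: flows [0=2,2->1] -> levels [7 3 6]

Answer: 7 3 6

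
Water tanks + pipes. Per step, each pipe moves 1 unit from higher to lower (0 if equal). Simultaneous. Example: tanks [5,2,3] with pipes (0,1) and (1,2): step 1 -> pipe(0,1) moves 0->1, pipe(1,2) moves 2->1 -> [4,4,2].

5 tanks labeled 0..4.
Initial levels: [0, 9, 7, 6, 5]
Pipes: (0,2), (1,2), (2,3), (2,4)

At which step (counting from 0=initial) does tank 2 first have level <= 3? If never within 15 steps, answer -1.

Answer: -1

Derivation:
Step 1: flows [2->0,1->2,2->3,2->4] -> levels [1 8 5 7 6]
Step 2: flows [2->0,1->2,3->2,4->2] -> levels [2 7 7 6 5]
Step 3: flows [2->0,1=2,2->3,2->4] -> levels [3 7 4 7 6]
Step 4: flows [2->0,1->2,3->2,4->2] -> levels [4 6 6 6 5]
Step 5: flows [2->0,1=2,2=3,2->4] -> levels [5 6 4 6 6]
Step 6: flows [0->2,1->2,3->2,4->2] -> levels [4 5 8 5 5]
Step 7: flows [2->0,2->1,2->3,2->4] -> levels [5 6 4 6 6]
  -> period-2 cycle (repeats step 5); tank 2 never drops to <=3
Tank 2 never reaches <=3 within 15 steps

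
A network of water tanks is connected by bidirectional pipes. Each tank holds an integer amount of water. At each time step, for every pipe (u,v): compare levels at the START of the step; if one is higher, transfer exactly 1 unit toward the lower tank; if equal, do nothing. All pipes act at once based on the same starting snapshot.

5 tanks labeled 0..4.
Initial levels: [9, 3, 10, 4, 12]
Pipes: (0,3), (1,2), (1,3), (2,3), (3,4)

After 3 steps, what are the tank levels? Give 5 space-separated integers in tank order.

Step 1: flows [0->3,2->1,3->1,2->3,4->3] -> levels [8 5 8 6 11]
Step 2: flows [0->3,2->1,3->1,2->3,4->3] -> levels [7 7 6 8 10]
Step 3: flows [3->0,1->2,3->1,3->2,4->3] -> levels [8 7 8 6 9]

Answer: 8 7 8 6 9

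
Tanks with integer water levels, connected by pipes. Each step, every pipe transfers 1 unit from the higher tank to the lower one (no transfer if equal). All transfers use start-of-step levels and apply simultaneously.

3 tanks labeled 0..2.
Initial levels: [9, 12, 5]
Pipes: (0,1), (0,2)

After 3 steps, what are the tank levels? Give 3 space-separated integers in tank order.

Step 1: flows [1->0,0->2] -> levels [9 11 6]
Step 2: flows [1->0,0->2] -> levels [9 10 7]
Step 3: flows [1->0,0->2] -> levels [9 9 8]

Answer: 9 9 8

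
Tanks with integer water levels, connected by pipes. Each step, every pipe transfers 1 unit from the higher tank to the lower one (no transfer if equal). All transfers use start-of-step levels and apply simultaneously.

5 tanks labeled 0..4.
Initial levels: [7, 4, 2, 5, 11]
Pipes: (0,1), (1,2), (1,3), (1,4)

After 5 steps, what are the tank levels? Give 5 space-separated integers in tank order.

Step 1: flows [0->1,1->2,3->1,4->1] -> levels [6 6 3 4 10]
Step 2: flows [0=1,1->2,1->3,4->1] -> levels [6 5 4 5 9]
Step 3: flows [0->1,1->2,1=3,4->1] -> levels [5 6 5 5 8]
Step 4: flows [1->0,1->2,1->3,4->1] -> levels [6 4 6 6 7]
Step 5: flows [0->1,2->1,3->1,4->1] -> levels [5 8 5 5 6]

Answer: 5 8 5 5 6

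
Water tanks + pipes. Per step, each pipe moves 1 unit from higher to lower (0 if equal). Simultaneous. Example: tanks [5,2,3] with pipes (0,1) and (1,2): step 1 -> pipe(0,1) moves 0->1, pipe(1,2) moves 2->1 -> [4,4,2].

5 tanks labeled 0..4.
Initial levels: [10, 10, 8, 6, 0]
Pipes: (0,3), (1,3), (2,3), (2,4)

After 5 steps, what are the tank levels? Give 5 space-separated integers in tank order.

Step 1: flows [0->3,1->3,2->3,2->4] -> levels [9 9 6 9 1]
Step 2: flows [0=3,1=3,3->2,2->4] -> levels [9 9 6 8 2]
Step 3: flows [0->3,1->3,3->2,2->4] -> levels [8 8 6 9 3]
Step 4: flows [3->0,3->1,3->2,2->4] -> levels [9 9 6 6 4]
Step 5: flows [0->3,1->3,2=3,2->4] -> levels [8 8 5 8 5]

Answer: 8 8 5 8 5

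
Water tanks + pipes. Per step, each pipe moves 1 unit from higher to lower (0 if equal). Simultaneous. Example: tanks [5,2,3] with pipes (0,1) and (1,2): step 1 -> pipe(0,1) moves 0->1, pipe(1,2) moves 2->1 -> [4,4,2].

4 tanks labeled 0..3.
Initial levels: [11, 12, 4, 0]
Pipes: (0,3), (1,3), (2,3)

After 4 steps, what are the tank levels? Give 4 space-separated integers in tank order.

Step 1: flows [0->3,1->3,2->3] -> levels [10 11 3 3]
Step 2: flows [0->3,1->3,2=3] -> levels [9 10 3 5]
Step 3: flows [0->3,1->3,3->2] -> levels [8 9 4 6]
Step 4: flows [0->3,1->3,3->2] -> levels [7 8 5 7]

Answer: 7 8 5 7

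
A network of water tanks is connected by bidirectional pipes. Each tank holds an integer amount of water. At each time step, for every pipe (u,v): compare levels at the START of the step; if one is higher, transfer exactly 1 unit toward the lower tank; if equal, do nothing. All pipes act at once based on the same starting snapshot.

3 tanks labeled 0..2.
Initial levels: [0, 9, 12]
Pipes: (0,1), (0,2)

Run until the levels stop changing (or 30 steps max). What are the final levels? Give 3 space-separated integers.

Answer: 7 7 7

Derivation:
Step 1: flows [1->0,2->0] -> levels [2 8 11]
Step 2: flows [1->0,2->0] -> levels [4 7 10]
Step 3: flows [1->0,2->0] -> levels [6 6 9]
Step 4: flows [0=1,2->0] -> levels [7 6 8]
Step 5: flows [0->1,2->0] -> levels [7 7 7]
Step 6: flows [0=1,0=2] -> levels [7 7 7]
  -> stable (no change)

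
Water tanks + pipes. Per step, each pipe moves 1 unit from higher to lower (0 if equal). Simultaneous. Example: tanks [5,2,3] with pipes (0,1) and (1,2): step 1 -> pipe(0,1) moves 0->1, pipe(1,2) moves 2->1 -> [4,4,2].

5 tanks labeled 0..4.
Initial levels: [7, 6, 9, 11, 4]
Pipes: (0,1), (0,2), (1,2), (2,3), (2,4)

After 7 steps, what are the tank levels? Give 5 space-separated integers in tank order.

Step 1: flows [0->1,2->0,2->1,3->2,2->4] -> levels [7 8 7 10 5]
Step 2: flows [1->0,0=2,1->2,3->2,2->4] -> levels [8 6 8 9 6]
Step 3: flows [0->1,0=2,2->1,3->2,2->4] -> levels [7 8 7 8 7]
Step 4: flows [1->0,0=2,1->2,3->2,2=4] -> levels [8 6 9 7 7]
Step 5: flows [0->1,2->0,2->1,2->3,2->4] -> levels [8 8 5 8 8]
Step 6: flows [0=1,0->2,1->2,3->2,4->2] -> levels [7 7 9 7 7]
Step 7: flows [0=1,2->0,2->1,2->3,2->4] -> levels [8 8 5 8 8]

Answer: 8 8 5 8 8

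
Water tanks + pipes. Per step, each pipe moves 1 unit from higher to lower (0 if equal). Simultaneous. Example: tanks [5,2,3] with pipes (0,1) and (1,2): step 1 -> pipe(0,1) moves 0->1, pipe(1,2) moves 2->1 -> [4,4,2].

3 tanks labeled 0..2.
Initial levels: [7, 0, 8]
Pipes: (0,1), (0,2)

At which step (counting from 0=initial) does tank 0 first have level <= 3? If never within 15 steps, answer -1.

Answer: -1

Derivation:
Step 1: flows [0->1,2->0] -> levels [7 1 7]
Step 2: flows [0->1,0=2] -> levels [6 2 7]
Step 3: flows [0->1,2->0] -> levels [6 3 6]
Step 4: flows [0->1,0=2] -> levels [5 4 6]
Step 5: flows [0->1,2->0] -> levels [5 5 5]
Step 6: flows [0=1,0=2] -> levels [5 5 5]
  -> stable; tank 0 stays at 5 > 3
Tank 0 never reaches <=3 within 15 steps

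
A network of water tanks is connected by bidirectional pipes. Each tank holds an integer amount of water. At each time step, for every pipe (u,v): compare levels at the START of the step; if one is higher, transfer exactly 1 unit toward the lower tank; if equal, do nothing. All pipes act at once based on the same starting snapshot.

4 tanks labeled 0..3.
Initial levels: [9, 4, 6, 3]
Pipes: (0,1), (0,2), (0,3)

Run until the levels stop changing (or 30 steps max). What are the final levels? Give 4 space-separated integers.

Step 1: flows [0->1,0->2,0->3] -> levels [6 5 7 4]
Step 2: flows [0->1,2->0,0->3] -> levels [5 6 6 5]
Step 3: flows [1->0,2->0,0=3] -> levels [7 5 5 5]
Step 4: flows [0->1,0->2,0->3] -> levels [4 6 6 6]
Step 5: flows [1->0,2->0,3->0] -> levels [7 5 5 5]
  -> period-2 cycle: step 5 state = step 3 state; never stabilizes
  -> state at step 30: (30-3) mod 2 = 1, same as step 4 -> [4 6 6 6]

Answer: 4 6 6 6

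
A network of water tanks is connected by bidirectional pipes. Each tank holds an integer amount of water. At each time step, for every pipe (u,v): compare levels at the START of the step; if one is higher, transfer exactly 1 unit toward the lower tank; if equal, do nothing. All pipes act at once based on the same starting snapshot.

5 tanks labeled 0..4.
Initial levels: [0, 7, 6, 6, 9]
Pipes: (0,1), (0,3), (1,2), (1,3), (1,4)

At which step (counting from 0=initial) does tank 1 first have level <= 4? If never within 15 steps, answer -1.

Step 1: flows [1->0,3->0,1->2,1->3,4->1] -> levels [2 5 7 6 8]
Step 2: flows [1->0,3->0,2->1,3->1,4->1] -> levels [4 7 6 4 7]
Step 3: flows [1->0,0=3,1->2,1->3,1=4] -> levels [5 4 7 5 7]
Tank 1 first reaches <=4 at step 3

Answer: 3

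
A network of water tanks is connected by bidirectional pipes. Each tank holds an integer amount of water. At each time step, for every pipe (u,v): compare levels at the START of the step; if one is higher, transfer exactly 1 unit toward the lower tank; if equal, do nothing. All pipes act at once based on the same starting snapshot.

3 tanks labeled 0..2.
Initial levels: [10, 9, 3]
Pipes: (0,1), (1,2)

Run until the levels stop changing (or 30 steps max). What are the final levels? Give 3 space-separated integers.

Step 1: flows [0->1,1->2] -> levels [9 9 4]
Step 2: flows [0=1,1->2] -> levels [9 8 5]
Step 3: flows [0->1,1->2] -> levels [8 8 6]
Step 4: flows [0=1,1->2] -> levels [8 7 7]
Step 5: flows [0->1,1=2] -> levels [7 8 7]
Step 6: flows [1->0,1->2] -> levels [8 6 8]
Step 7: flows [0->1,2->1] -> levels [7 8 7]
  -> period-2 cycle: step 7 state = step 5 state; never stabilizes
  -> state at step 30: (30-5) mod 2 = 1, same as step 6 -> [8 6 8]

Answer: 8 6 8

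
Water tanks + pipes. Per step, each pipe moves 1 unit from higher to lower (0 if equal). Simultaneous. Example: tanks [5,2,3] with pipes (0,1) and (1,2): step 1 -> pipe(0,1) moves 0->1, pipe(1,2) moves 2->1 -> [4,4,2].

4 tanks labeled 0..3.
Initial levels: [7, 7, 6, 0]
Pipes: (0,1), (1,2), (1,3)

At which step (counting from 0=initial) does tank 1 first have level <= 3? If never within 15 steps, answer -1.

Step 1: flows [0=1,1->2,1->3] -> levels [7 5 7 1]
Step 2: flows [0->1,2->1,1->3] -> levels [6 6 6 2]
Step 3: flows [0=1,1=2,1->3] -> levels [6 5 6 3]
Step 4: flows [0->1,2->1,1->3] -> levels [5 6 5 4]
Step 5: flows [1->0,1->2,1->3] -> levels [6 3 6 5]
Tank 1 first reaches <=3 at step 5

Answer: 5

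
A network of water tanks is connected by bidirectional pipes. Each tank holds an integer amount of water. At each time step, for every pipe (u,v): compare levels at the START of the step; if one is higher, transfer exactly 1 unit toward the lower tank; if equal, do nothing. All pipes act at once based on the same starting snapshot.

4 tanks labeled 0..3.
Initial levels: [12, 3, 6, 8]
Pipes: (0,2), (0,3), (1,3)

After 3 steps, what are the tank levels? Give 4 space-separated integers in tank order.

Answer: 8 6 8 7

Derivation:
Step 1: flows [0->2,0->3,3->1] -> levels [10 4 7 8]
Step 2: flows [0->2,0->3,3->1] -> levels [8 5 8 8]
Step 3: flows [0=2,0=3,3->1] -> levels [8 6 8 7]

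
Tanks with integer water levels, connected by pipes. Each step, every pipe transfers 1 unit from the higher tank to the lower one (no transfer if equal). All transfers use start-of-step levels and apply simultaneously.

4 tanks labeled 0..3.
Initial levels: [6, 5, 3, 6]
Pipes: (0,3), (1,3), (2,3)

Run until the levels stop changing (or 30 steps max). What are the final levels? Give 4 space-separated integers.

Answer: 5 5 4 6

Derivation:
Step 1: flows [0=3,3->1,3->2] -> levels [6 6 4 4]
Step 2: flows [0->3,1->3,2=3] -> levels [5 5 4 6]
Step 3: flows [3->0,3->1,3->2] -> levels [6 6 5 3]
Step 4: flows [0->3,1->3,2->3] -> levels [5 5 4 6]
  -> period-2 cycle: step 4 state = step 2 state; never stabilizes
  -> state at step 30: (30-2) mod 2 = 0, same as step 2 -> [5 5 4 6]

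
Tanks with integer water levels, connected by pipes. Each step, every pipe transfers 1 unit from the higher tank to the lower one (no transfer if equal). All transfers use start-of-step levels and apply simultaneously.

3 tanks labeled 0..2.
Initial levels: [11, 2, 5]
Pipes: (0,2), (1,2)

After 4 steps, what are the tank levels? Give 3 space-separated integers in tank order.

Answer: 7 5 6

Derivation:
Step 1: flows [0->2,2->1] -> levels [10 3 5]
Step 2: flows [0->2,2->1] -> levels [9 4 5]
Step 3: flows [0->2,2->1] -> levels [8 5 5]
Step 4: flows [0->2,1=2] -> levels [7 5 6]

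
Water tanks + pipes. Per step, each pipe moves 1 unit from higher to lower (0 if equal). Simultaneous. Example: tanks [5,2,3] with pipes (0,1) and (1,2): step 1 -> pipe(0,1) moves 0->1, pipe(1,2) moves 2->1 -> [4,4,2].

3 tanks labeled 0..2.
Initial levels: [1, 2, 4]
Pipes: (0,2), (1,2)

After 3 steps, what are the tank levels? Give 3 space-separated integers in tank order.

Step 1: flows [2->0,2->1] -> levels [2 3 2]
Step 2: flows [0=2,1->2] -> levels [2 2 3]
Step 3: flows [2->0,2->1] -> levels [3 3 1]

Answer: 3 3 1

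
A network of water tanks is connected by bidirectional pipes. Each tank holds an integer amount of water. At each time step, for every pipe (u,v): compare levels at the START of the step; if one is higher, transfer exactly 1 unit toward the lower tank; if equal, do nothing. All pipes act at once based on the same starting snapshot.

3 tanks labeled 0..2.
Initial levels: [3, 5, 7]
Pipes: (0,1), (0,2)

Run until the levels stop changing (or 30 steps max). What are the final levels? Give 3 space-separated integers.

Answer: 5 5 5

Derivation:
Step 1: flows [1->0,2->0] -> levels [5 4 6]
Step 2: flows [0->1,2->0] -> levels [5 5 5]
Step 3: flows [0=1,0=2] -> levels [5 5 5]
  -> stable (no change)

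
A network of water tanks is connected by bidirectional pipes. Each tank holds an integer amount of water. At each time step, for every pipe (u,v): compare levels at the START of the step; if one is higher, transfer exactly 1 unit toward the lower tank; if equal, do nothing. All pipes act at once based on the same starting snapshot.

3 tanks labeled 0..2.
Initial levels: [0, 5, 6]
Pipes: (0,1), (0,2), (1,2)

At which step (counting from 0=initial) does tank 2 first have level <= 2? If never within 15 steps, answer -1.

Step 1: flows [1->0,2->0,2->1] -> levels [2 5 4]
Step 2: flows [1->0,2->0,1->2] -> levels [4 3 4]
Step 3: flows [0->1,0=2,2->1] -> levels [3 5 3]
Step 4: flows [1->0,0=2,1->2] -> levels [4 3 4]
  -> period-2 cycle (repeats step 2); tank 2 never drops to <=2
Tank 2 never reaches <=2 within 15 steps

Answer: -1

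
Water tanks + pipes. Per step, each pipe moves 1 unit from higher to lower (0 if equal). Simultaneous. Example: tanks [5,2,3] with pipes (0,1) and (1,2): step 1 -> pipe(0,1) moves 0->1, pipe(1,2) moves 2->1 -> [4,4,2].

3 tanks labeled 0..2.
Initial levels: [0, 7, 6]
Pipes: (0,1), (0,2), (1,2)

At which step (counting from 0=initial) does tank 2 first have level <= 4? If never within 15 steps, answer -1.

Answer: 2

Derivation:
Step 1: flows [1->0,2->0,1->2] -> levels [2 5 6]
Step 2: flows [1->0,2->0,2->1] -> levels [4 5 4]
Tank 2 first reaches <=4 at step 2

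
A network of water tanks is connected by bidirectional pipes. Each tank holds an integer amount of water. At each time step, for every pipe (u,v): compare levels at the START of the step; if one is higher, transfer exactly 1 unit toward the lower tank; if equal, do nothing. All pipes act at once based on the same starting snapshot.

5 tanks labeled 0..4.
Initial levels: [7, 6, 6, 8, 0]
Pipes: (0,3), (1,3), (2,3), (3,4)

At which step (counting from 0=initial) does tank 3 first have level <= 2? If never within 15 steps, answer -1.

Step 1: flows [3->0,3->1,3->2,3->4] -> levels [8 7 7 4 1]
Step 2: flows [0->3,1->3,2->3,3->4] -> levels [7 6 6 6 2]
Step 3: flows [0->3,1=3,2=3,3->4] -> levels [6 6 6 6 3]
Step 4: flows [0=3,1=3,2=3,3->4] -> levels [6 6 6 5 4]
Step 5: flows [0->3,1->3,2->3,3->4] -> levels [5 5 5 7 5]
Step 6: flows [3->0,3->1,3->2,3->4] -> levels [6 6 6 3 6]
Step 7: flows [0->3,1->3,2->3,4->3] -> levels [5 5 5 7 5]
  -> period-2 cycle (repeats step 5); tank 3 never drops to <=2
Tank 3 never reaches <=2 within 15 steps

Answer: -1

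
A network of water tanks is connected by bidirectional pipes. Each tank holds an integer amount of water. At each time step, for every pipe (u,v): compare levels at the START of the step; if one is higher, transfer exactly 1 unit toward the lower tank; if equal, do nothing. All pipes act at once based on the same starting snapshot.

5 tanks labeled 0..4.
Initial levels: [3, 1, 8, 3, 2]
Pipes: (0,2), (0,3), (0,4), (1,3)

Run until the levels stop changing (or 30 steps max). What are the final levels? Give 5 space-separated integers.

Answer: 3 2 4 4 4

Derivation:
Step 1: flows [2->0,0=3,0->4,3->1] -> levels [3 2 7 2 3]
Step 2: flows [2->0,0->3,0=4,1=3] -> levels [3 2 6 3 3]
Step 3: flows [2->0,0=3,0=4,3->1] -> levels [4 3 5 2 3]
Step 4: flows [2->0,0->3,0->4,1->3] -> levels [3 2 4 4 4]
Step 5: flows [2->0,3->0,4->0,3->1] -> levels [6 3 3 2 3]
Step 6: flows [0->2,0->3,0->4,1->3] -> levels [3 2 4 4 4]
  -> period-2 cycle: step 6 state = step 4 state; never stabilizes
  -> state at step 30: (30-4) mod 2 = 0, same as step 4 -> [3 2 4 4 4]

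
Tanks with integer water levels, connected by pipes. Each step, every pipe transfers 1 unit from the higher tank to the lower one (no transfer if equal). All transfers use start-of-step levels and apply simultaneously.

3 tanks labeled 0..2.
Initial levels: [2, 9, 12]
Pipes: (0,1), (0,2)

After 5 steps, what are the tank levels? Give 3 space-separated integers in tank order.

Answer: 7 8 8

Derivation:
Step 1: flows [1->0,2->0] -> levels [4 8 11]
Step 2: flows [1->0,2->0] -> levels [6 7 10]
Step 3: flows [1->0,2->0] -> levels [8 6 9]
Step 4: flows [0->1,2->0] -> levels [8 7 8]
Step 5: flows [0->1,0=2] -> levels [7 8 8]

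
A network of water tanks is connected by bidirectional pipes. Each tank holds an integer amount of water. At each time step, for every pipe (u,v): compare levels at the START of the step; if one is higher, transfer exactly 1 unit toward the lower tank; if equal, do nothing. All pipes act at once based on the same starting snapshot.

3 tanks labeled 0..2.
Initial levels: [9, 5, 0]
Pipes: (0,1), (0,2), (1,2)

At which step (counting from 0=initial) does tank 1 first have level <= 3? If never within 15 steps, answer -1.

Step 1: flows [0->1,0->2,1->2] -> levels [7 5 2]
Step 2: flows [0->1,0->2,1->2] -> levels [5 5 4]
Step 3: flows [0=1,0->2,1->2] -> levels [4 4 6]
Step 4: flows [0=1,2->0,2->1] -> levels [5 5 4]
  -> period-2 cycle (repeats step 2); tank 1 never drops to <=3
Tank 1 never reaches <=3 within 15 steps

Answer: -1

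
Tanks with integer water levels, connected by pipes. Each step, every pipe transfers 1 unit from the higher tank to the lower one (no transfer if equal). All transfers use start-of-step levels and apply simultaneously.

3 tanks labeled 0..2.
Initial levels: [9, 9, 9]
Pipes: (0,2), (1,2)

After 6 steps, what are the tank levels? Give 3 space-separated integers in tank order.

Answer: 9 9 9

Derivation:
Step 1: flows [0=2,1=2] -> levels [9 9 9]
  -> stable; steps 2..6 unchanged -> [9 9 9]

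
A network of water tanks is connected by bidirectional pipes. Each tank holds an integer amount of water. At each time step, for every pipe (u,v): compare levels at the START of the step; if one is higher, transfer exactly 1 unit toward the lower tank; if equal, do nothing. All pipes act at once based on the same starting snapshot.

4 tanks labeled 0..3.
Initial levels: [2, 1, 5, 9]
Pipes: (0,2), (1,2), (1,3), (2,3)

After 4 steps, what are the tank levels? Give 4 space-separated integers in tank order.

Answer: 4 5 3 5

Derivation:
Step 1: flows [2->0,2->1,3->1,3->2] -> levels [3 3 4 7]
Step 2: flows [2->0,2->1,3->1,3->2] -> levels [4 5 3 5]
Step 3: flows [0->2,1->2,1=3,3->2] -> levels [3 4 6 4]
Step 4: flows [2->0,2->1,1=3,2->3] -> levels [4 5 3 5]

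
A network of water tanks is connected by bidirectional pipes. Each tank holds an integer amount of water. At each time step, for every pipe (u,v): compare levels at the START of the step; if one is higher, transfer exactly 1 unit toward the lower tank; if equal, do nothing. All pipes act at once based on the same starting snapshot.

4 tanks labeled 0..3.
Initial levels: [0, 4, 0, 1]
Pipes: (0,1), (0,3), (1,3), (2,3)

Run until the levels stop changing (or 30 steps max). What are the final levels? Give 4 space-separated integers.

Answer: 1 1 0 3

Derivation:
Step 1: flows [1->0,3->0,1->3,3->2] -> levels [2 2 1 0]
Step 2: flows [0=1,0->3,1->3,2->3] -> levels [1 1 0 3]
Step 3: flows [0=1,3->0,3->1,3->2] -> levels [2 2 1 0]
  -> period-2 cycle: step 3 state = step 1 state; never stabilizes
  -> state at step 30: (30-1) mod 2 = 1, same as step 2 -> [1 1 0 3]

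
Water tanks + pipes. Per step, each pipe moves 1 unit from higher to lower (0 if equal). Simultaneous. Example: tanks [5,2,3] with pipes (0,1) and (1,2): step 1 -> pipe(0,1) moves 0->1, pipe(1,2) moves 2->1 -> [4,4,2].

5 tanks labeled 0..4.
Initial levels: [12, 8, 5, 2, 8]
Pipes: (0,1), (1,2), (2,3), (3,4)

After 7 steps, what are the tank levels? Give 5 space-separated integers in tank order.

Step 1: flows [0->1,1->2,2->3,4->3] -> levels [11 8 5 4 7]
Step 2: flows [0->1,1->2,2->3,4->3] -> levels [10 8 5 6 6]
Step 3: flows [0->1,1->2,3->2,3=4] -> levels [9 8 7 5 6]
Step 4: flows [0->1,1->2,2->3,4->3] -> levels [8 8 7 7 5]
Step 5: flows [0=1,1->2,2=3,3->4] -> levels [8 7 8 6 6]
Step 6: flows [0->1,2->1,2->3,3=4] -> levels [7 9 6 7 6]
Step 7: flows [1->0,1->2,3->2,3->4] -> levels [8 7 8 5 7]

Answer: 8 7 8 5 7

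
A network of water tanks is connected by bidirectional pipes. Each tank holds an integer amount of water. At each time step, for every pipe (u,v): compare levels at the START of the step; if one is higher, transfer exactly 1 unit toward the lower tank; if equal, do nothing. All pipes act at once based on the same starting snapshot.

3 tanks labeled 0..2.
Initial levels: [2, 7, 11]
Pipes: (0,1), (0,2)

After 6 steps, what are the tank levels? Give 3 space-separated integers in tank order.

Step 1: flows [1->0,2->0] -> levels [4 6 10]
Step 2: flows [1->0,2->0] -> levels [6 5 9]
Step 3: flows [0->1,2->0] -> levels [6 6 8]
Step 4: flows [0=1,2->0] -> levels [7 6 7]
Step 5: flows [0->1,0=2] -> levels [6 7 7]
Step 6: flows [1->0,2->0] -> levels [8 6 6]

Answer: 8 6 6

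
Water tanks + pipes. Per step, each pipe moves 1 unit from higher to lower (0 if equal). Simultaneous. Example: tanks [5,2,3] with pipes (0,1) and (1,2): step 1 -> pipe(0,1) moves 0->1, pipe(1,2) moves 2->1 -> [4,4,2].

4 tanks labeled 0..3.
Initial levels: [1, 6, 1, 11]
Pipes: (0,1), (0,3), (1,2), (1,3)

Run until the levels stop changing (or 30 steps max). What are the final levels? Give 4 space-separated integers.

Step 1: flows [1->0,3->0,1->2,3->1] -> levels [3 5 2 9]
Step 2: flows [1->0,3->0,1->2,3->1] -> levels [5 4 3 7]
Step 3: flows [0->1,3->0,1->2,3->1] -> levels [5 5 4 5]
Step 4: flows [0=1,0=3,1->2,1=3] -> levels [5 4 5 5]
Step 5: flows [0->1,0=3,2->1,3->1] -> levels [4 7 4 4]
Step 6: flows [1->0,0=3,1->2,1->3] -> levels [5 4 5 5]
  -> period-2 cycle: step 6 state = step 4 state; never stabilizes
  -> state at step 30: (30-4) mod 2 = 0, same as step 4 -> [5 4 5 5]

Answer: 5 4 5 5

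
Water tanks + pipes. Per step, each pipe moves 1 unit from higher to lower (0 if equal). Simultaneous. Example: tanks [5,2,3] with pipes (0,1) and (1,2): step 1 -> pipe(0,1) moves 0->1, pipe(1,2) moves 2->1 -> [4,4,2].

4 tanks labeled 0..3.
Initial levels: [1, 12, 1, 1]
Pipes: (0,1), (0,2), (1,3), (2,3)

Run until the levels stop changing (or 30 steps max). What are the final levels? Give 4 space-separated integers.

Step 1: flows [1->0,0=2,1->3,2=3] -> levels [2 10 1 2]
Step 2: flows [1->0,0->2,1->3,3->2] -> levels [2 8 3 2]
Step 3: flows [1->0,2->0,1->3,2->3] -> levels [4 6 1 4]
Step 4: flows [1->0,0->2,1->3,3->2] -> levels [4 4 3 4]
Step 5: flows [0=1,0->2,1=3,3->2] -> levels [3 4 5 3]
Step 6: flows [1->0,2->0,1->3,2->3] -> levels [5 2 3 5]
Step 7: flows [0->1,0->2,3->1,3->2] -> levels [3 4 5 3]
  -> period-2 cycle: step 7 state = step 5 state; never stabilizes
  -> state at step 30: (30-5) mod 2 = 1, same as step 6 -> [5 2 3 5]

Answer: 5 2 3 5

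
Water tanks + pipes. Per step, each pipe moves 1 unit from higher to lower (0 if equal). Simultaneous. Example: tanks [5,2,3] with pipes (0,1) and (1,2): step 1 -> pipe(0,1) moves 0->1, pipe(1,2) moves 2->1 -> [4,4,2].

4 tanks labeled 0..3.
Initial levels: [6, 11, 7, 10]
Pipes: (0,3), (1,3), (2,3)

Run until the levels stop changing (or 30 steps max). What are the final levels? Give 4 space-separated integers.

Step 1: flows [3->0,1->3,3->2] -> levels [7 10 8 9]
Step 2: flows [3->0,1->3,3->2] -> levels [8 9 9 8]
Step 3: flows [0=3,1->3,2->3] -> levels [8 8 8 10]
Step 4: flows [3->0,3->1,3->2] -> levels [9 9 9 7]
Step 5: flows [0->3,1->3,2->3] -> levels [8 8 8 10]
  -> period-2 cycle: step 5 state = step 3 state; never stabilizes
  -> state at step 30: (30-3) mod 2 = 1, same as step 4 -> [9 9 9 7]

Answer: 9 9 9 7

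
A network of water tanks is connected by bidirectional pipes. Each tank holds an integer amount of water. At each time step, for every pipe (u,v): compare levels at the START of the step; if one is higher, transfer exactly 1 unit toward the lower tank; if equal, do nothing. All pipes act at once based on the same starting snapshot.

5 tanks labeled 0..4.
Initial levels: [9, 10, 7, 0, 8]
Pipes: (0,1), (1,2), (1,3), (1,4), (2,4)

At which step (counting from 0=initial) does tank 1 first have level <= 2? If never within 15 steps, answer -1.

Answer: -1

Derivation:
Step 1: flows [1->0,1->2,1->3,1->4,4->2] -> levels [10 6 9 1 8]
Step 2: flows [0->1,2->1,1->3,4->1,2->4] -> levels [9 8 7 2 8]
Step 3: flows [0->1,1->2,1->3,1=4,4->2] -> levels [8 7 9 3 7]
Step 4: flows [0->1,2->1,1->3,1=4,2->4] -> levels [7 8 7 4 8]
Step 5: flows [1->0,1->2,1->3,1=4,4->2] -> levels [8 5 9 5 7]
Step 6: flows [0->1,2->1,1=3,4->1,2->4] -> levels [7 8 7 5 7]
Step 7: flows [1->0,1->2,1->3,1->4,2=4] -> levels [8 4 8 6 8]
Step 8: flows [0->1,2->1,3->1,4->1,2=4] -> levels [7 8 7 5 7]
  -> period-2 cycle (repeats step 6); tank 1 never drops to <=2
Tank 1 never reaches <=2 within 15 steps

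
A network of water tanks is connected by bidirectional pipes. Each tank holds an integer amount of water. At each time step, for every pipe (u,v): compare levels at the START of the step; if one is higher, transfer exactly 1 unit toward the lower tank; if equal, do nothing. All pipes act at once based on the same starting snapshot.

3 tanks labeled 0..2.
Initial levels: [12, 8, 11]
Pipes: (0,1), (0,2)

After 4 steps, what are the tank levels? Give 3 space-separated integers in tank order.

Step 1: flows [0->1,0->2] -> levels [10 9 12]
Step 2: flows [0->1,2->0] -> levels [10 10 11]
Step 3: flows [0=1,2->0] -> levels [11 10 10]
Step 4: flows [0->1,0->2] -> levels [9 11 11]

Answer: 9 11 11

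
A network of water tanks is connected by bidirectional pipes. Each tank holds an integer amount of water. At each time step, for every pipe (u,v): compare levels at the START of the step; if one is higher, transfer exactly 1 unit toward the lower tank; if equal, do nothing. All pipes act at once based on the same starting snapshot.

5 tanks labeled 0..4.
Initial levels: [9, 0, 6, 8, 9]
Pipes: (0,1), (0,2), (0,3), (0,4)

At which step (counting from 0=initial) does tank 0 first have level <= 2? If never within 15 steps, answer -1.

Step 1: flows [0->1,0->2,0->3,0=4] -> levels [6 1 7 9 9]
Step 2: flows [0->1,2->0,3->0,4->0] -> levels [8 2 6 8 8]
Step 3: flows [0->1,0->2,0=3,0=4] -> levels [6 3 7 8 8]
Step 4: flows [0->1,2->0,3->0,4->0] -> levels [8 4 6 7 7]
Step 5: flows [0->1,0->2,0->3,0->4] -> levels [4 5 7 8 8]
Step 6: flows [1->0,2->0,3->0,4->0] -> levels [8 4 6 7 7]
  -> period-2 cycle (repeats step 4); tank 0 never drops to <=2
Tank 0 never reaches <=2 within 15 steps

Answer: -1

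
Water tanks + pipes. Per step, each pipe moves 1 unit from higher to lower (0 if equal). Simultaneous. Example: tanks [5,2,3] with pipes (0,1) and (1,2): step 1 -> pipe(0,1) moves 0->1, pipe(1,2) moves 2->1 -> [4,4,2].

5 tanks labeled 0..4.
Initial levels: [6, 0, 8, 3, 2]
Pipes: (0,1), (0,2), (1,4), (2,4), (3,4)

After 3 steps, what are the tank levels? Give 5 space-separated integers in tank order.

Step 1: flows [0->1,2->0,4->1,2->4,3->4] -> levels [6 2 6 2 3]
Step 2: flows [0->1,0=2,4->1,2->4,4->3] -> levels [5 4 5 3 2]
Step 3: flows [0->1,0=2,1->4,2->4,3->4] -> levels [4 4 4 2 5]

Answer: 4 4 4 2 5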